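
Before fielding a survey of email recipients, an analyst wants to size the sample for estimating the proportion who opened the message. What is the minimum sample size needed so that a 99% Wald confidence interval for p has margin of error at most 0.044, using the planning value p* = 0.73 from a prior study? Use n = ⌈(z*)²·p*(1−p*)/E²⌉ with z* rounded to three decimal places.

n = 676

The 99% critical value is z* = 2.576.
p*(1−p*) = 0.1971.
(z*)²·p*(1−p*)/E² = 6.635776·0.1971/0.001936 = 675.574.
⌈675.574⌉ = 676.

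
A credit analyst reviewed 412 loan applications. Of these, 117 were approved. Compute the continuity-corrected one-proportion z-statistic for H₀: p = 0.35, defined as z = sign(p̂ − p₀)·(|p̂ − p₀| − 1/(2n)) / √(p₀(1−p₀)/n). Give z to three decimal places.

p̂ = 117/412 = 0.28398. p̂ − p₀ = -0.066019.
1/(2n) = 0.001214.
Corrected numerator: |-0.066019| − 0.001214 = 0.064805.
Under H₀, SE = √(p₀(1−p₀)/n) = √(0.35·0.65/412) = √0.000552184 = 0.023499.
z = −0.064805/0.023499 = -2.758.

z = -2.758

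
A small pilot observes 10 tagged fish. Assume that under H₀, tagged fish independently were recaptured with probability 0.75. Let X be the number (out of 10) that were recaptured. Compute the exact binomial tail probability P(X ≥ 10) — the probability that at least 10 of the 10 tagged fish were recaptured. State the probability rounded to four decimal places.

X is binomial with n = 10 and p = 0.75.
P(X ≥ 10) = C(10,10)·0.75^10·0.25^0.
= 0.056314 = 0.0563.

P = 0.0563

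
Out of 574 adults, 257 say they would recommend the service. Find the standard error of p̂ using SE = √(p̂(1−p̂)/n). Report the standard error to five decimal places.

p̂ = 257/574 = 0.44774.
p̂(1−p̂) = 0.44774·0.55226 = 0.247269.
Dividing by n and taking the root: √0.000430782 = 0.02076.

SE = 0.02076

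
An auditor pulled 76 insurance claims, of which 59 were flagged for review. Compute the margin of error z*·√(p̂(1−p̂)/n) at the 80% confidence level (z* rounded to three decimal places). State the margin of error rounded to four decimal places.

p̂ = 59/76 = 0.77632.
Standard error of p̂: √(0.173650/76) = √0.002284863 = 0.047800.
The 80% critical value is z* = 1.282.
So ME = 0.0613.

ME = 0.0613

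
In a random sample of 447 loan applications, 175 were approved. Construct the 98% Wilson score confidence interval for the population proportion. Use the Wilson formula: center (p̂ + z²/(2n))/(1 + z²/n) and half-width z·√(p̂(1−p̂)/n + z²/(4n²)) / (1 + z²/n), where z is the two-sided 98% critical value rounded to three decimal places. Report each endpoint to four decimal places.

(0.3394, 0.4462)

p̂ = 175/447 = 0.39150; z = 2.326, so z² = 5.410276.
1 + z²/n = 1.012104.
Adjusted center: (0.39150 + z²/(2n))/1.012104 = 0.39280.
Radicand: p̂(1−p̂)/n + z²/(4n²) = 0.000532947 + 0.000006769 = 0.000539716.
Half-width = z·√(radicand)/denom = 2.326·0.023232/1.012104 = 0.05339.
CI: 0.39280 ± 0.05339 = (0.3394, 0.4462).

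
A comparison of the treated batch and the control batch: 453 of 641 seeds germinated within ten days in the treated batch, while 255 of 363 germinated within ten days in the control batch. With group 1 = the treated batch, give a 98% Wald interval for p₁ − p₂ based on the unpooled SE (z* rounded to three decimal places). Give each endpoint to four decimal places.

p̂₁ = 0.70671, p̂₂ = 0.70248, so the observed difference is 0.00423.
SE = √(0.000323357 + 0.000575763) = √0.000899120 = 0.029985.
z* = 2.326 at the 98% level. Margin of error = 0.06975.
Interval: 0.00423 ± 0.06975 → (-0.0655, 0.0740).

(-0.0655, 0.0740)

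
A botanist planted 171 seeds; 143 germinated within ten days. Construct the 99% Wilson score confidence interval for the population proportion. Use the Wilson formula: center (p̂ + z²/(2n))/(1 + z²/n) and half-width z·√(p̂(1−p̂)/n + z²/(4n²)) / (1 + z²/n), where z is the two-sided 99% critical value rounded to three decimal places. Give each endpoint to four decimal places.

(0.7511, 0.8963)

Here p̂ = 143/171 = 0.83626 and z = 2.576 (z² = 6.635776).
Denominator 1 + z²/n = 1 + 6.635776/171 = 1.038806.
Adjusted center: (0.83626 + z²/(2n))/1.038806 = 0.82370.
Radicand: p̂(1−p̂)/n + z²/(4n²) = 0.000800766 + 0.000056733 = 0.000857499.
Half-width = z·√(radicand)/denom = 2.576·0.029283/1.038806 = 0.07262.
So the interval runs from 0.7511 to 0.8963.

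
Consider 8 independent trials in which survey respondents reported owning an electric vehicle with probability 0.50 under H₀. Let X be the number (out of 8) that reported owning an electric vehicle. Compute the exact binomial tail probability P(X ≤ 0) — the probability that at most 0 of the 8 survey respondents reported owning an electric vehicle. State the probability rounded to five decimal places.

P = 0.00391

X ~ Binomial(n=8, p=0.50).
P(X ≤ 0) = C(8,0)·0.50^0·0.50^8.
= 0.003906 = 0.00391.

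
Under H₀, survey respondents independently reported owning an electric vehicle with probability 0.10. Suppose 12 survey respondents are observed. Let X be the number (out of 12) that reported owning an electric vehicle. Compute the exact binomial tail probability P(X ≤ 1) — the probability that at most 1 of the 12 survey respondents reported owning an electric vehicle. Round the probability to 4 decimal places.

P = 0.6590

X ~ Binomial(n=12, p=0.10).
P(X ≤ 1) = C(12,0)·0.10^0·0.90^12 + C(12,1)·0.10^1·0.90^11.
= 0.282430 + 0.376573 = 0.6590.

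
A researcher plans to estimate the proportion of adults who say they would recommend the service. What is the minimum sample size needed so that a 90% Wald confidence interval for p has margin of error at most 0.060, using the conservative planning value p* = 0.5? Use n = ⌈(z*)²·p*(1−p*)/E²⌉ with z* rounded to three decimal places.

n = 188

The 90% critical value is z* = 1.645.
p*(1−p*) = 0.50·0.50 = 0.2500.
Required n before rounding: 2.706025 × 0.2500 / 0.060² = 187.918.
⌈187.918⌉ = 188.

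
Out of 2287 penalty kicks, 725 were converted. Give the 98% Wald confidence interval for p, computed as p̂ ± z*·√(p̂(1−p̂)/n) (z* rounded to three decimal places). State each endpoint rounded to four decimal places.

(0.2944, 0.3396)

With x = 725 successes in n = 2287, p̂ = 0.31701.
SE = √(p̂(1−p̂)/n) = √(0.216514/2287) = 0.009730.
For 98% confidence, z* = 2.326.
Margin of error: 2.326 × 0.009730 = 0.02263.
So the interval runs from 0.2944 to 0.3396.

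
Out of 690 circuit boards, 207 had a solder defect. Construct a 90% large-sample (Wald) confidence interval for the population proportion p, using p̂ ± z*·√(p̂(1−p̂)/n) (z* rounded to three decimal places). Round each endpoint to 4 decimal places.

(0.2713, 0.3287)

Sample proportion p̂ = 207/690 = 0.30000.
SE = √(p̂(1−p̂)/n) = √(0.210000/690) = 0.017446.
For 90% confidence, z* = 1.645.
Margin of error: 1.645 × 0.017446 = 0.02870.
CI: 0.30000 ± 0.02870 = (0.2713, 0.3287).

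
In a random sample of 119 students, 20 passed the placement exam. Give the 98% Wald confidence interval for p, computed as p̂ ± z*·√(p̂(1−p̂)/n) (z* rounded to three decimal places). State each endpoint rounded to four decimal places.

p̂ = 20/119 = 0.16807.
SE(p̂) = √(0.16807·0.83193/119) = 0.034278.
z* = 2.326 at the 98% level.
Margin = 2.326·0.034278 = 0.07973.
Interval: 0.16807 ± 0.07973 → (0.0883, 0.2478).

(0.0883, 0.2478)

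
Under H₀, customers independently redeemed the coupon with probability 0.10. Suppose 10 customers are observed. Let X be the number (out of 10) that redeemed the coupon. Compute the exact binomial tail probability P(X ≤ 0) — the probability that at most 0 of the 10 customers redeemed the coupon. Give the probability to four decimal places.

X ~ Binomial(n=10, p=0.10).
P(X ≤ 0) = C(10,0)·0.10^0·0.90^10.
= 0.348678 = 0.3487.

P = 0.3487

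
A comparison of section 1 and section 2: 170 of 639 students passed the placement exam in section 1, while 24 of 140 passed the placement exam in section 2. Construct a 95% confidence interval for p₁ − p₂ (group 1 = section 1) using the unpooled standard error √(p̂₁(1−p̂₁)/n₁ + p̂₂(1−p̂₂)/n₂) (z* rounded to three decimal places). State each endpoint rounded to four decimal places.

(0.0234, 0.1658)

p̂₁ = 170/639 = 0.26604, p̂₂ = 24/140 = 0.17143; p̂₁ − p̂₂ = 0.09461.
Unpooled SE = √(p̂₁(1−p̂₁)/n₁ + p̂₂(1−p̂₂)/n₂) = √(0.000305576 + 0.001014577) = 0.036334.
For 95% confidence, z* = 1.960. Margin of error = 0.07121.
CI: 0.09461 ± 0.07121 = (0.0234, 0.1658).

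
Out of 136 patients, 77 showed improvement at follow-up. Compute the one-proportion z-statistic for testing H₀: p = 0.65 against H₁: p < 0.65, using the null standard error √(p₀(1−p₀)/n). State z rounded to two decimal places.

The sample proportion is 77/136 = 0.56618.
Null standard error: √(0.65·0.35/136) = √0.001672794 = 0.040900.
z = (p̂ − p₀)/SE = (0.56618 − 0.65)/0.040900 = -2.05.

z = -2.05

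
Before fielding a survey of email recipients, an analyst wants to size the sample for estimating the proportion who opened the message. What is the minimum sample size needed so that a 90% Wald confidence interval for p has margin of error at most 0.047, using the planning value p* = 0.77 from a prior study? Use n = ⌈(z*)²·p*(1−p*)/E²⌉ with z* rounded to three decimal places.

For 90% confidence, z* = 1.645.
p*(1−p*) = 0.77·0.23 = 0.1771.
Required n before rounding: 2.706025 × 0.1771 / 0.047² = 216.947.
⌈216.947⌉ = 217.

n = 217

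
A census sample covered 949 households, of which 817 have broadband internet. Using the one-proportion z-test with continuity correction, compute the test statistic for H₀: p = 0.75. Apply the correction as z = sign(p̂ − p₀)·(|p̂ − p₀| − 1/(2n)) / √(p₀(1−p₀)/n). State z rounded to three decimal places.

z = 7.853

p̂ = 817/949 = 0.86091. p̂ − p₀ = 0.110906.
Continuity correction 1/(2n) = 1/1898 = 0.000527.
Corrected numerator: |0.110906| − 0.000527 = 0.110379.
Null standard error: √(0.75·0.25/949) = √0.000197576 = 0.014056.
z = +0.110379/0.014056 = 7.853.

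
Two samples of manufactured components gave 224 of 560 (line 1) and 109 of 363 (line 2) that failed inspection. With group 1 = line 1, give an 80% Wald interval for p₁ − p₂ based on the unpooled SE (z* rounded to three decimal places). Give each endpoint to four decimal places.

(0.0590, 0.1404)

p̂₁ = 0.40000, p̂₂ = 0.30028, so the observed difference is 0.09972.
Unpooled SE = √(p̂₁(1−p̂₁)/n₁ + p̂₂(1−p̂₂)/n₂) = √(0.000428571 + 0.000578816) = 0.031739.
The 80% critical value is z* = 1.282. Margin = 1.282·0.031739 = 0.04069.
So the interval runs from 0.0590 to 0.1404.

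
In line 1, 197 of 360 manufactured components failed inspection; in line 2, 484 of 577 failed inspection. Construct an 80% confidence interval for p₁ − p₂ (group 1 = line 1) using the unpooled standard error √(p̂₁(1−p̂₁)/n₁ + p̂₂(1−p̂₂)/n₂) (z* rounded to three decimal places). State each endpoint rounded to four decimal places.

p̂₁ = 197/360 = 0.54722, p̂₂ = 484/577 = 0.83882; p̂₁ − p̂₂ = -0.29160.
SE = √(0.000688250 + 0.000234315) = √0.000922565 = 0.030374.
z* = 1.282 at the 80% level. Margin = 1.282·0.030374 = 0.03894.
CI: -0.29160 ± 0.03894 = (-0.3305, -0.2527).

(-0.3305, -0.2527)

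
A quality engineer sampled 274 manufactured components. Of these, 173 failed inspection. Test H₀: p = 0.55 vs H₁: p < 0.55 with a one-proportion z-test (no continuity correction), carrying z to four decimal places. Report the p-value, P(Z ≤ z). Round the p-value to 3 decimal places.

p-value = 0.997

Sample proportion p̂ = 173/274 = 0.63139.
SE₀ = √(0.55·0.45/274) = 0.030055.
z = (p̂ − p₀)/SE = (173/274 − 0.55)/0.030055 ≈ 2.7080.
p-value = P(Z ≤ z) with z = 2.7080 → 0.997.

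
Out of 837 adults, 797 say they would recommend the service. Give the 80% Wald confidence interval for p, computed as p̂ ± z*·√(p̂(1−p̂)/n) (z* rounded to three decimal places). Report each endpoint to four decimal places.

p̂ = 797/837 = 0.95221.
SE = √(p̂(1−p̂)/n) = √(0.045506/837) = 0.007373.
z* = 1.282 at the 80% level.
Margin = 1.282·0.007373 = 0.00945.
Interval: 0.95221 ± 0.00945 → (0.9428, 0.9617).

(0.9428, 0.9617)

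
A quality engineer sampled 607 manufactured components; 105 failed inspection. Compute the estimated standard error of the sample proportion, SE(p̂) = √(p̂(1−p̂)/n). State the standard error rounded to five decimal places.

The sample proportion is 105/607 = 0.17298.
p̂(1−p̂) = 0.143058.
SE = √(0.143058/607) = 0.01535.

SE = 0.01535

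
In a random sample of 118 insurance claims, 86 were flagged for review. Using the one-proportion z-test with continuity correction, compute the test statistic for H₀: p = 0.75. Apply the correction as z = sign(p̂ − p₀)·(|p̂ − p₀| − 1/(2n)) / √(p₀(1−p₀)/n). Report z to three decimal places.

Sample proportion p̂ = 86/118 = 0.72881. p̂ − p₀ = -0.021186.
Continuity correction 1/(2n) = 1/236 = 0.004237.
Corrected numerator: |-0.021186| − 0.004237 = 0.016949.
Null standard error: √(0.75·0.25/118) = √0.001588983 = 0.039862.
z = (−)0.016949/0.039862 = -0.425.

z = -0.425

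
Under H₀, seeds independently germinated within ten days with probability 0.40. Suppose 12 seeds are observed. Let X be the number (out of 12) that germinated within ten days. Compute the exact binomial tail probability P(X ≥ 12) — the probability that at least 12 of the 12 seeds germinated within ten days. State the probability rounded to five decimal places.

P = 0.00002

X is binomial with n = 12 and p = 0.40.
P(X ≥ 12) = C(12,12)·0.40^12·0.60^0.
= 0.000017 = 0.00002.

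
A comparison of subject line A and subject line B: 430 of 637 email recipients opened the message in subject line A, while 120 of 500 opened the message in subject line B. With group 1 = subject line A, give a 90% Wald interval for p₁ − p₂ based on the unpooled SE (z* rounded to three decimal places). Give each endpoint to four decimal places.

p̂₁ = 0.67504, p̂₂ = 0.24000, so the observed difference is 0.43504.
SE = √(0.000344366 + 0.000364800) = √0.000709166 = 0.026630.
The 90% critical value is z* = 1.645. Margin of error = 0.04381.
Interval: 0.43504 ± 0.04381 → (0.3912, 0.4788).

(0.3912, 0.4788)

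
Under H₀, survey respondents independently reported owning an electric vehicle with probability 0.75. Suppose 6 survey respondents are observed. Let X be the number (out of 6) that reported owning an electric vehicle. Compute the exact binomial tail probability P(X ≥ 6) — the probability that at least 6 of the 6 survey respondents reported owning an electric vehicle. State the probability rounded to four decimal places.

X ~ Binomial(n=6, p=0.75).
P(X ≥ 6) = C(6,6)·0.75^6·0.25^0.
= 0.177979 = 0.1780.

P = 0.1780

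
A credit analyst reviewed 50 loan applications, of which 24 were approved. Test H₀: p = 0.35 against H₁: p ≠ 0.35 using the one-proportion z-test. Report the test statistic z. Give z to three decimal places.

z = 1.927

p̂ = 24/50 = 0.48000.
SE₀ = √(0.35·0.65/50) = 0.067454.
z = (0.48000 − 0.35)/0.067454 = 0.13000/0.067454 = 1.927.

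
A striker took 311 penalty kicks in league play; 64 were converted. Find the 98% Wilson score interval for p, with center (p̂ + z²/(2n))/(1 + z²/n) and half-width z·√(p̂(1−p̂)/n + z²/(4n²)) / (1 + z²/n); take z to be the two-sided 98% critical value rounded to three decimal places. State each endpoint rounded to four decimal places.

(0.1577, 0.2639)

Here p̂ = 64/311 = 0.20579 and z = 2.326 (z² = 5.410276).
Denominator 1 + z²/n = 1 + 5.410276/311 = 1.017396.
Center = (0.20579 + 0.008698)/1.017396 = 0.21082.
Radicand: p̂(1−p̂)/n + z²/(4n²) = 0.000525528 + 0.000013984 = 0.000539512.
Half-width = z·√(radicand)/denom = 2.326·0.023227/1.017396 = 0.05310.
So the interval runs from 0.1577 to 0.2639.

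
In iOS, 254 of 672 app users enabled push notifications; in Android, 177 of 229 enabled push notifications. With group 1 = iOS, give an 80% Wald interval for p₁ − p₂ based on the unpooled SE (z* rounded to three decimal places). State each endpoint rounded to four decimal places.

(-0.4378, -0.3521)

p̂₁ = 254/672 = 0.37798, p̂₂ = 177/229 = 0.77293; p̂₁ − p̂₂ = -0.39495.
SE = √(0.000349866 + 0.000766426) = √0.001116292 = 0.033411.
z* = 1.282 at the 80% level. Margin = 1.282·0.033411 = 0.04283.
So the interval runs from -0.4378 to -0.3521.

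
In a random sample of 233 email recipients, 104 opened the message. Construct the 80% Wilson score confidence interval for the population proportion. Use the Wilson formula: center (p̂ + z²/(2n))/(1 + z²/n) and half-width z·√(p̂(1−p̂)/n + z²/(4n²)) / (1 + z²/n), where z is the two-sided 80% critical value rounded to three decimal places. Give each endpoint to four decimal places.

Here p̂ = 104/233 = 0.44635 and z = 1.282 (z² = 1.643524).
1 + z²/n = 1.007054.
Adjusted center: (0.44635 + z²/(2n))/1.007054 = 0.44673.
Radicand: p̂(1−p̂)/n + z²/(4n²) = 0.001060609 + 0.000007568 = 0.001068177.
Half-width = z·√(radicand)/denom = 1.282·0.032683/1.007054 = 0.04161.
So the interval runs from 0.4051 to 0.4883.

(0.4051, 0.4883)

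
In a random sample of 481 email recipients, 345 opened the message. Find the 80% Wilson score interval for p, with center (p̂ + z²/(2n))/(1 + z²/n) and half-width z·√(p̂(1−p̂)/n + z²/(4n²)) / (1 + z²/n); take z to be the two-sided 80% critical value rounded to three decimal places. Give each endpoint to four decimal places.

(0.6902, 0.7428)

Here p̂ = 345/481 = 0.71726 and z = 1.282 (z² = 1.643524).
1 + z²/n = 1.003417.
Center = (0.71726 + 0.001708)/1.003417 = 0.71652.
Radicand: p̂(1−p̂)/n + z²/(4n²) = 0.000421622 + 0.000001776 = 0.000423398.
Half-width = z·√(radicand)/denom = 1.282·0.020577/1.003417 = 0.02629.
CI: 0.71652 ± 0.02629 = (0.6902, 0.7428).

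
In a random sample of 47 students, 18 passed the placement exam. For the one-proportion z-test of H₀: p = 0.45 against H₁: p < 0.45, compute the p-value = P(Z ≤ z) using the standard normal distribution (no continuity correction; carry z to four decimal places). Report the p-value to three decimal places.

With x = 18 successes in n = 47, p̂ = 0.38298.
SE₀ = √(0.45·0.55/47) = 0.072567.
z = (p̂ − p₀)/SE = (18/47 − 0.45)/0.072567 ≈ -0.9236.
p-value = P(Z ≤ z) with z = -0.9236 → 0.178.

p-value = 0.178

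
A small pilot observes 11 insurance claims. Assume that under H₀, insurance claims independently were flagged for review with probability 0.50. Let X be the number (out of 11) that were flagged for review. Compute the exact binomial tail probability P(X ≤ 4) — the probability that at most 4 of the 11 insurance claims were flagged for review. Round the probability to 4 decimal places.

P = 0.2744

X ~ Binomial(n=11, p=0.50).
P(X ≤ 4) = Σ_{j=0}^{4} C(11,j)·0.50^j·0.50^{11−j}.
= 0.000488 + 0.005371 + 0.026855 + 0.080566 + 0.161133 = 0.2744.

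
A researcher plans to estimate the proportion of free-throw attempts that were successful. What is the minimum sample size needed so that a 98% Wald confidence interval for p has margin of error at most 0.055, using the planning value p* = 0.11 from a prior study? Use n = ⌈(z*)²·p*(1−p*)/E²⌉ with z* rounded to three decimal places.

For 98% confidence, z* = 2.326.
p*(1−p*) = 0.11·0.89 = 0.0979.
(z*)²·p*(1−p*)/E² = 5.410276·0.0979/0.003025 = 175.096.
Rounding up, n = 176.

n = 176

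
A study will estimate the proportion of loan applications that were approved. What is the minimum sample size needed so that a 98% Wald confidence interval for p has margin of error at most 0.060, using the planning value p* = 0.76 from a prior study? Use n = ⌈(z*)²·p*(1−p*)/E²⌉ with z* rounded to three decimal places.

z* = 2.326 at the 98% level.
p*(1−p*) = 0.76·0.24 = 0.1824.
(z*)²·p*(1−p*)/E² = 5.410276·0.1824/0.003600 = 274.121.
⌈274.121⌉ = 275.

n = 275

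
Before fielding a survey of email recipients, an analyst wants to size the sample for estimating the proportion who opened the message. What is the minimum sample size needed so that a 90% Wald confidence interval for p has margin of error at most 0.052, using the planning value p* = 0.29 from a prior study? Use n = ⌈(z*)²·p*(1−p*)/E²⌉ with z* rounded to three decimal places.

n = 207

z* = 1.645 at the 90% level.
p*(1−p*) = 0.2059.
Required n before rounding: 2.706025 × 0.2059 / 0.052² = 206.054.
Rounding up, n = 207.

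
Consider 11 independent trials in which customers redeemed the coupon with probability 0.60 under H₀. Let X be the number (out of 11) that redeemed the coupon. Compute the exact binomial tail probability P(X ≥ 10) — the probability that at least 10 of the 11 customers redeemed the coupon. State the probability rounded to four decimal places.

P = 0.0302

X is binomial with n = 11 and p = 0.60.
P(X ≥ 10) = C(11,10)·0.60^10·0.40^1 + C(11,11)·0.60^11·0.40^0.
= 0.026605 + 0.003628 = 0.0302.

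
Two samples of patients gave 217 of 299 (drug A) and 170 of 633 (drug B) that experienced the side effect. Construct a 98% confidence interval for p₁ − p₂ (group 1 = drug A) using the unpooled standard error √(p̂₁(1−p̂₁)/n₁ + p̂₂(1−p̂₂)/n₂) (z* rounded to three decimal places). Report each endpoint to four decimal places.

p̂₁ = 0.72575, p̂₂ = 0.26856, so the observed difference is 0.45719.
Unpooled SE = √(p̂₁(1−p̂₁)/n₁ + p̂₂(1−p̂₂)/n₂) = √(0.000665672 + 0.000310326) = 0.031241.
The 98% critical value is z* = 2.326. Margin = 2.326·0.031241 = 0.07267.
Interval: 0.45719 ± 0.07267 → (0.3845, 0.5299).

(0.3845, 0.5299)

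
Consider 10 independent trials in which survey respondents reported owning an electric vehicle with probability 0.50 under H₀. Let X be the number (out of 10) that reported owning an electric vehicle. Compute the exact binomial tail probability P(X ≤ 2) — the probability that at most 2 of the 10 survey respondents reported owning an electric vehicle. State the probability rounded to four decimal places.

X is binomial with n = 10 and p = 0.50.
P(X ≤ 2) = C(10,0)·0.50^0·0.50^10 + C(10,1)·0.50^1·0.50^9 + C(10,2)·0.50^2·0.50^8.
= 0.000977 + 0.009766 + 0.043945 = 0.0547.

P = 0.0547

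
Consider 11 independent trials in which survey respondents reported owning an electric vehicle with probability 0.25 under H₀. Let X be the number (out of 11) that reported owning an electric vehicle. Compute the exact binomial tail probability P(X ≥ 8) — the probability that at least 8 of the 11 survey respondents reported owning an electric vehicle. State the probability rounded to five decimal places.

X ~ Binomial(n=11, p=0.25).
P(X ≥ 8) = C(11,8)·0.25^8·0.75^3 + C(11,9)·0.25^9·0.75^2 + C(11,10)·0.25^10·0.75^1 + C(11,11)·0.25^11·0.75^0.
= 0.001062 + 0.000118 + 0.000008 + 0.000000 = 0.00119.

P = 0.00119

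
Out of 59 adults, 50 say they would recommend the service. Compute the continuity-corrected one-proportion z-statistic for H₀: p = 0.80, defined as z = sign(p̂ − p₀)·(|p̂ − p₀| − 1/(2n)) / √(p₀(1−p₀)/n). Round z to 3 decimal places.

The sample proportion is 50/59 = 0.84746. p̂ − p₀ = 0.047458.
1/(2n) = 0.008475.
Corrected numerator: |0.047458| − 0.008475 = 0.038983.
SE₀ = √(0.80·0.20/59) = 0.052076.
z = (+)0.038983/0.052076 = 0.749.

z = 0.749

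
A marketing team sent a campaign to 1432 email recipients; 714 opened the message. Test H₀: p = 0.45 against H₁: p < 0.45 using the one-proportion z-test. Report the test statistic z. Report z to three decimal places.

z = 3.697

p̂ = 714/1432 = 0.49860.
Under H₀, SE = √(p₀(1−p₀)/n) = √(0.45·0.55/1432) = √0.000172835 = 0.013147.
Test statistic: z = 0.04860/0.013147 = 3.697.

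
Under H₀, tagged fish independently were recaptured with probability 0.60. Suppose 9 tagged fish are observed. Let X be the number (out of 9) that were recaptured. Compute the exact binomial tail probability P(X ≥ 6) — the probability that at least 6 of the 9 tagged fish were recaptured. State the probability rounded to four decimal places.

P = 0.4826

X ~ Binomial(n=9, p=0.60).
P(X ≥ 6) = C(9,6)·0.60^6·0.40^3 + C(9,7)·0.60^7·0.40^2 + C(9,8)·0.60^8·0.40^1 + C(9,9)·0.60^9·0.40^0.
= 0.250823 + 0.161243 + 0.060466 + 0.010078 = 0.4826.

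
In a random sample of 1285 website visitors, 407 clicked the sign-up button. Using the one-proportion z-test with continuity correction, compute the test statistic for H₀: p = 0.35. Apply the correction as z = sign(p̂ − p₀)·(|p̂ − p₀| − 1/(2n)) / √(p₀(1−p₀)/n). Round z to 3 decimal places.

Sample proportion p̂ = 407/1285 = 0.31673. p̂ − p₀ = -0.033268.
1/(2n) = 0.000389.
Corrected numerator: |-0.033268| − 0.000389 = 0.032879.
Null standard error: √(0.35·0.65/1285) = √0.000177043 = 0.013306.
z = (−)0.032879/0.013306 = -2.471.

z = -2.471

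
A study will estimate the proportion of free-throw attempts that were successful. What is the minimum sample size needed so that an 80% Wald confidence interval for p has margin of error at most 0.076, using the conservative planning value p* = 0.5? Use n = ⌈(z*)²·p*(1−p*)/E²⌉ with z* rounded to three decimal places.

n = 72

For 80% confidence, z* = 1.282.
p*(1−p*) = 0.50·0.50 = 0.2500.
(z*)²·p*(1−p*)/E² = 1.643524·0.2500/0.005776 = 71.136.
Rounding up, n = 72.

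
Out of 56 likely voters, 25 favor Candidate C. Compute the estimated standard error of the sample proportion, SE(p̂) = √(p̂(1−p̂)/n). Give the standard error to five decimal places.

The sample proportion is 25/56 = 0.44643.
p̂(1−p̂) = 0.247130.
Dividing by n and taking the root: √0.004413036 = 0.06643.

SE = 0.06643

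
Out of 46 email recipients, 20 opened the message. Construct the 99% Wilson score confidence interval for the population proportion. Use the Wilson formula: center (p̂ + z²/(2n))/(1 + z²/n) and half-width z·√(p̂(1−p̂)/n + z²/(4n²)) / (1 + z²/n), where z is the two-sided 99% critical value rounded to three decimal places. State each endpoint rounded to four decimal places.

(0.2668, 0.6192)

Here p̂ = 20/46 = 0.43478 and z = 2.576 (z² = 6.635776).
1 + z²/n = 1.144256.
Center = (0.43478 + 0.072128)/1.144256 = 0.44300.
Radicand: p̂(1−p̂)/n + z²/(4n²) = 0.005342319 + 0.000784000 = 0.006126319.
Half-width = 2.576·√0.006126319/1.144256 = 0.17621.
So the interval runs from 0.2668 to 0.6192.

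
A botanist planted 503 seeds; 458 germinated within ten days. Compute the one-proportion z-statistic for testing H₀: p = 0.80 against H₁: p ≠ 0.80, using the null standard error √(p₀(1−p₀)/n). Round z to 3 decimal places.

With x = 458 successes in n = 503, p̂ = 0.91054.
Under H₀, SE = √(p₀(1−p₀)/n) = √(0.80·0.20/503) = √0.000318091 = 0.017835.
Test statistic: z = 0.11054/0.017835 = 6.198.

z = 6.198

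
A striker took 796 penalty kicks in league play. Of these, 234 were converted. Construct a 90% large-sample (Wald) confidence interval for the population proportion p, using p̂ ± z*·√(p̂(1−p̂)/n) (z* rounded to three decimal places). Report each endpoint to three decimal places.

The sample proportion is 234/796 = 0.29397.
Standard error of p̂: √(0.207552/796) = √0.000260743 = 0.016148.
z* = 1.645 at the 90% level.
Margin of error: 1.645 × 0.016148 = 0.02656.
So the interval runs from 0.267 to 0.321.

(0.267, 0.321)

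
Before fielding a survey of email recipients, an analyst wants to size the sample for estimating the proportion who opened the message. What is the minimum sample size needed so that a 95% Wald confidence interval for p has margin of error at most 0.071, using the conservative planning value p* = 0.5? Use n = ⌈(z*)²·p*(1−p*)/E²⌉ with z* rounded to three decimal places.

z* = 1.960 at the 95% level.
p*(1−p*) = 0.50·0.50 = 0.2500.
Required n before rounding: 3.841600 × 0.2500 / 0.071² = 190.518.
Rounding up, n = 191.

n = 191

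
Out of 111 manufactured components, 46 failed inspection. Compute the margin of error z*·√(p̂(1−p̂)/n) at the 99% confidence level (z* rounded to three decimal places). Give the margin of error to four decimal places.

p̂ = 46/111 = 0.41441.
SE = √(p̂(1−p̂)/n) = √(0.242675/111) = 0.046757.
The 99% critical value is z* = 2.576.
So ME = 0.1204.

ME = 0.1204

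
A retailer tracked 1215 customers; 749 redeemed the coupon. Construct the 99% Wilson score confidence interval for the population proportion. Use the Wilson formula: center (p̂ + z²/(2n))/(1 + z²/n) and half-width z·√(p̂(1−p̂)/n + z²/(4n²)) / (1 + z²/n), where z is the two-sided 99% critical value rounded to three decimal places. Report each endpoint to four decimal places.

Here p̂ = 749/1215 = 0.61646 and z = 2.576 (z² = 6.635776).
Denominator 1 + z²/n = 1 + 6.635776/1215 = 1.005462.
Adjusted center: (0.61646 + z²/(2n))/1.005462 = 0.61583.
Radicand: p̂(1−p̂)/n + z²/(4n²) = 0.000194598 + 0.000001124 = 0.000195722.
Half-width = z·√(radicand)/denom = 2.576·0.013990/1.005462 = 0.03584.
So the interval runs from 0.5800 to 0.6517.

(0.5800, 0.6517)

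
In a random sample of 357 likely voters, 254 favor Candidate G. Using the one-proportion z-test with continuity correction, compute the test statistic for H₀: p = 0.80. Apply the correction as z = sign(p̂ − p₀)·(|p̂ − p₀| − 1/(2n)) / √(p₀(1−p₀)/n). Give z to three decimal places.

Sample proportion p̂ = 254/357 = 0.71148. p̂ − p₀ = -0.088515.
Continuity correction 1/(2n) = 1/714 = 0.001401.
Corrected numerator: |-0.088515| − 0.001401 = 0.087114.
Under H₀, SE = √(p₀(1−p₀)/n) = √(0.80·0.20/357) = √0.000448179 = 0.021170.
z = −0.087114/0.021170 = -4.115.

z = -4.115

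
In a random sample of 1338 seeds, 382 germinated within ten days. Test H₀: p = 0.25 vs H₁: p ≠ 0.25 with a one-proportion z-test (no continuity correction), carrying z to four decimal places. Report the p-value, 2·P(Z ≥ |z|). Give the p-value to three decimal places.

Sample proportion p̂ = 382/1338 = 0.28550.
SE₀ = √(0.25·0.75/1338) = 0.011838.
z = (p̂ − p₀)/SE = (382/1338 − 0.25)/0.011838 ≈ 2.9989.
p-value = 2·P(Z ≥ |z|) with z = 2.9989 → 0.003.

p-value = 0.003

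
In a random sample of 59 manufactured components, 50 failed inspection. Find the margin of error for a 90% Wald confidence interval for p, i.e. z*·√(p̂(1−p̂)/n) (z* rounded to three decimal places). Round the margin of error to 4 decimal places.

ME = 0.0770

With x = 50 successes in n = 59, p̂ = 0.84746.
Standard error of p̂: √(0.129273/59) = √0.002191071 = 0.046809.
For 90% confidence, z* = 1.645.
So ME = 0.0770.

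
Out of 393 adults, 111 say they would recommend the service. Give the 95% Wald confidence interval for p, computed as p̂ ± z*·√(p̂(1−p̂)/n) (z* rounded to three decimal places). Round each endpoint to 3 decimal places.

(0.238, 0.327)

p̂ = 111/393 = 0.28244.
Standard error of p̂: √(0.202669/393) = √0.000515697 = 0.022709.
For 95% confidence, z* = 1.960.
Margin = 1.960·0.022709 = 0.04451.
So the interval runs from 0.238 to 0.327.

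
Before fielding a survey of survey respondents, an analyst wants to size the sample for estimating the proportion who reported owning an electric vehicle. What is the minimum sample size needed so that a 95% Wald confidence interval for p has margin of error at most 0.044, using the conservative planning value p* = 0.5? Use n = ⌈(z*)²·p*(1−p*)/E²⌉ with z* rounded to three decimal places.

n = 497

The 95% critical value is z* = 1.960.
p*(1−p*) = 0.50·0.50 = 0.2500.
Required n before rounding: 3.841600 × 0.2500 / 0.044² = 496.074.
Rounding up, n = 497.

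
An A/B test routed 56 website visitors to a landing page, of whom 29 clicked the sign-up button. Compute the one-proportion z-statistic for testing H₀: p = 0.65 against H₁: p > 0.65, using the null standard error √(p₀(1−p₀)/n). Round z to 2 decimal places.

p̂ = 29/56 = 0.51786.
SE₀ = √(0.65·0.35/56) = 0.063738.
Test statistic: z = -0.13214/0.063738 = -2.07.

z = -2.07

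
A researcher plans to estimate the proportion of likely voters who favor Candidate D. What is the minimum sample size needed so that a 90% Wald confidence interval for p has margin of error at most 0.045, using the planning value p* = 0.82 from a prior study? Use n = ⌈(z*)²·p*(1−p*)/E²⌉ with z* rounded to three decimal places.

n = 198

For 90% confidence, z* = 1.645.
p*(1−p*) = 0.82·0.18 = 0.1476.
(z*)²·p*(1−p*)/E² = 2.706025·0.1476/0.002025 = 197.239.
⌈197.239⌉ = 198.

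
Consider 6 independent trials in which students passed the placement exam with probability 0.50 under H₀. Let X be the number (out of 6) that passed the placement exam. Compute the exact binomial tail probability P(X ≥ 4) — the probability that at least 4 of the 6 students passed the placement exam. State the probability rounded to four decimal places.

P = 0.3438

X ~ Binomial(n=6, p=0.50).
P(X ≥ 4) = C(6,4)·0.50^4·0.50^2 + C(6,5)·0.50^5·0.50^1 + C(6,6)·0.50^6·0.50^0.
= 0.234375 + 0.093750 + 0.015625 = 0.3438.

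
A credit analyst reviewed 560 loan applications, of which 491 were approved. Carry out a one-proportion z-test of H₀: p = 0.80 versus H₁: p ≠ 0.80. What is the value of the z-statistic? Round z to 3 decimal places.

z = 4.543

p̂ = 491/560 = 0.87679.
SE₀ = √(0.80·0.20/560) = 0.016903.
z = (p̂ − p₀)/SE = (0.87679 − 0.80)/0.016903 = 4.543.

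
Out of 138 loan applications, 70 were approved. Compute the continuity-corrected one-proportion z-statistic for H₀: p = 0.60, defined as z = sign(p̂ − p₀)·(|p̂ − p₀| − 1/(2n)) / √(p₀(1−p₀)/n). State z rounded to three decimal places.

Sample proportion p̂ = 70/138 = 0.50725. p̂ − p₀ = -0.092754.
1/(2n) = 0.003623.
Corrected numerator: |-0.092754| − 0.003623 = 0.089131.
Null standard error: √(0.60·0.40/138) = √0.001739130 = 0.041703.
z = (−)0.089131/0.041703 = -2.137.

z = -2.137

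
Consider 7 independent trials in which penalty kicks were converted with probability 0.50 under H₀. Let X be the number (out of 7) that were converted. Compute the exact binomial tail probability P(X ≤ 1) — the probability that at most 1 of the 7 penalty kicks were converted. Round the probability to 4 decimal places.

X is binomial with n = 7 and p = 0.50.
P(X ≤ 1) = C(7,0)·0.50^0·0.50^7 + C(7,1)·0.50^1·0.50^6.
= 0.007812 + 0.054688 = 0.0625.

P = 0.0625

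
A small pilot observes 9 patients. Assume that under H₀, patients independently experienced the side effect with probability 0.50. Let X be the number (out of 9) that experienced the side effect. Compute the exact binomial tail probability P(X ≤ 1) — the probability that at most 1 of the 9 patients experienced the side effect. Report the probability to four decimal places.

X is binomial with n = 9 and p = 0.50.
P(X ≤ 1) = C(9,0)·0.50^0·0.50^9 + C(9,1)·0.50^1·0.50^8.
= 0.001953 + 0.017578 = 0.0195.

P = 0.0195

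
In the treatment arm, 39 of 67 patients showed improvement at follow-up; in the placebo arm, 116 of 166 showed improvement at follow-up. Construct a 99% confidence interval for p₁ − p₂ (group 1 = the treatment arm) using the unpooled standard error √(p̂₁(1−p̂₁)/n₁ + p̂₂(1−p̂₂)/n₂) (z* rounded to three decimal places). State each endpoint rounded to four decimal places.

p̂₁ = 0.58209, p̂₂ = 0.69880, so the observed difference is -0.11671.
SE = √(0.003630766 + 0.001267955) = √0.004898721 = 0.069991.
For 99% confidence, z* = 2.576. Margin of error = 0.18030.
Interval: -0.11671 ± 0.18030 → (-0.2970, 0.0636).

(-0.2970, 0.0636)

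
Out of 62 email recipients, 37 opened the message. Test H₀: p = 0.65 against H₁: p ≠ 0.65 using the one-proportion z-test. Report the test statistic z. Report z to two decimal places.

z = -0.88

p̂ = 37/62 = 0.59677.
SE₀ = √(0.65·0.35/62) = 0.060575.
z = (p̂ − p₀)/SE = (0.59677 − 0.65)/0.060575 = -0.88.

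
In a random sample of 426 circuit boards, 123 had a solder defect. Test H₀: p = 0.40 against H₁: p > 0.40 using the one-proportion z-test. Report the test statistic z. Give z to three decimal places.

z = -4.688

With x = 123 successes in n = 426, p̂ = 0.28873.
SE₀ = √(0.40·0.60/426) = 0.023736.
z = (0.28873 − 0.40)/0.023736 = -0.11127/0.023736 = -4.688.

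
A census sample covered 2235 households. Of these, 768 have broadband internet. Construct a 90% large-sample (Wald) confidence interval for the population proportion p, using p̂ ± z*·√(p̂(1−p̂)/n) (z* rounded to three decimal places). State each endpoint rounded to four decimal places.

Sample proportion p̂ = 768/2235 = 0.34362.
SE(p̂) = √(0.34362·0.65638/2235) = 0.010046.
z* = 1.645 at the 90% level.
Margin of error: 1.645 × 0.010046 = 0.01653.
CI: 0.34362 ± 0.01653 = (0.3271, 0.3601).

(0.3271, 0.3601)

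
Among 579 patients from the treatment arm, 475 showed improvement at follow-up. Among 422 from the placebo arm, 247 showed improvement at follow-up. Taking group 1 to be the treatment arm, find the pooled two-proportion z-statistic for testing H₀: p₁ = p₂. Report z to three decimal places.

z = 8.191

p̂₁ = 475/579 = 0.82038, p̂₂ = 247/422 = 0.58531.
Pooling: p̂ = 722/1001 = 0.72128.
SE = √[p̂(1−p̂)(1/n₁+1/n₂)] = √[0.72128·0.27872·(1/579+1/422)] ≈ 0.028698.
z = (p̂₁ − p̂₂)/SE = (0.82038 − 0.58531)/0.028698 = 0.23507/0.028698 = 8.191.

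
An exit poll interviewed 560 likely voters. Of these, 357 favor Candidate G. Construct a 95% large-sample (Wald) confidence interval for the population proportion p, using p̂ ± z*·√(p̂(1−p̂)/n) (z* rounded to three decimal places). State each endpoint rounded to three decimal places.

(0.598, 0.677)

With x = 357 successes in n = 560, p̂ = 0.63750.
SE(p̂) = √(0.63750·0.36250/560) = 0.020314.
z* = 1.960 at the 95% level.
Margin of error: 1.960 × 0.020314 = 0.03982.
Interval: 0.63750 ± 0.03982 → (0.598, 0.677).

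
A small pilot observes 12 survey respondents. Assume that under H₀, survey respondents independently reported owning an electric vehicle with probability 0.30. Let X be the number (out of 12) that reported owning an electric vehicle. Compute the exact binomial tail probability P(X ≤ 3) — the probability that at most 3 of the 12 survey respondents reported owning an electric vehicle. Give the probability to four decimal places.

X ~ Binomial(n=12, p=0.30).
P(X ≤ 3) = C(12,0)·0.30^0·0.70^12 + C(12,1)·0.30^1·0.70^11 + C(12,2)·0.30^2·0.70^10 + C(12,3)·0.30^3·0.70^9.
= 0.013841 + 0.071184 + 0.167790 + 0.239700 = 0.4925.

P = 0.4925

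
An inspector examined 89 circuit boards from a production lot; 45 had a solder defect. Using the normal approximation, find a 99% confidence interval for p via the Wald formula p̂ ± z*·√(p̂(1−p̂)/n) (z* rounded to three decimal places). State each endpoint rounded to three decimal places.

(0.369, 0.642)

p̂ = 45/89 = 0.50562.
SE(p̂) = √(0.50562·0.49438/89) = 0.052997.
The 99% critical value is z* = 2.576.
Margin = 2.576·0.052997 = 0.13652.
Interval: 0.50562 ± 0.13652 → (0.369, 0.642).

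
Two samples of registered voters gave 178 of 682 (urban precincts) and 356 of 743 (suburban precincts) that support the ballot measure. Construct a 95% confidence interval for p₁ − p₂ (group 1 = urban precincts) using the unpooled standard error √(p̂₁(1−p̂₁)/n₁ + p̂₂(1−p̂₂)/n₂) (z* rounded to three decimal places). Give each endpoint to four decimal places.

p̂₁ = 178/682 = 0.26100, p̂₂ = 356/743 = 0.47914; p̂₁ − p̂₂ = -0.21814.
Unpooled SE = √(p̂₁(1−p̂₁)/n₁ + p̂₂(1−p̂₂)/n₂) = √(0.000282812 + 0.000335888) = 0.024874.
For 95% confidence, z* = 1.960. Margin of error = 0.04875.
So the interval runs from -0.2669 to -0.1694.

(-0.2669, -0.1694)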